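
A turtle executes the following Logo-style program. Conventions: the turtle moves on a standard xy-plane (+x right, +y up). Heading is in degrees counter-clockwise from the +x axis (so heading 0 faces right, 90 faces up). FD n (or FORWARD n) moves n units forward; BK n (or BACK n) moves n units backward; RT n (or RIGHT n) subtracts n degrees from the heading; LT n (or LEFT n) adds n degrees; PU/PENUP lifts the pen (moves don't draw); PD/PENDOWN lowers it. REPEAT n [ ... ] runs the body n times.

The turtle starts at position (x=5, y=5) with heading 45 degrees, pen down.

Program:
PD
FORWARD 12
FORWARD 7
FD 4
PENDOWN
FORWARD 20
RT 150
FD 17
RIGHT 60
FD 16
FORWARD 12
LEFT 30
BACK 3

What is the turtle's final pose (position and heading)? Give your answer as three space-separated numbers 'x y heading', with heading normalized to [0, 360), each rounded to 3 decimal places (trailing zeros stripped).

Executing turtle program step by step:
Start: pos=(5,5), heading=45, pen down
PD: pen down
FD 12: (5,5) -> (13.485,13.485) [heading=45, draw]
FD 7: (13.485,13.485) -> (18.435,18.435) [heading=45, draw]
FD 4: (18.435,18.435) -> (21.263,21.263) [heading=45, draw]
PD: pen down
FD 20: (21.263,21.263) -> (35.406,35.406) [heading=45, draw]
RT 150: heading 45 -> 255
FD 17: (35.406,35.406) -> (31.006,18.985) [heading=255, draw]
RT 60: heading 255 -> 195
FD 16: (31.006,18.985) -> (15.551,14.844) [heading=195, draw]
FD 12: (15.551,14.844) -> (3.96,11.738) [heading=195, draw]
LT 30: heading 195 -> 225
BK 3: (3.96,11.738) -> (6.081,13.859) [heading=225, draw]
Final: pos=(6.081,13.859), heading=225, 8 segment(s) drawn

Answer: 6.081 13.859 225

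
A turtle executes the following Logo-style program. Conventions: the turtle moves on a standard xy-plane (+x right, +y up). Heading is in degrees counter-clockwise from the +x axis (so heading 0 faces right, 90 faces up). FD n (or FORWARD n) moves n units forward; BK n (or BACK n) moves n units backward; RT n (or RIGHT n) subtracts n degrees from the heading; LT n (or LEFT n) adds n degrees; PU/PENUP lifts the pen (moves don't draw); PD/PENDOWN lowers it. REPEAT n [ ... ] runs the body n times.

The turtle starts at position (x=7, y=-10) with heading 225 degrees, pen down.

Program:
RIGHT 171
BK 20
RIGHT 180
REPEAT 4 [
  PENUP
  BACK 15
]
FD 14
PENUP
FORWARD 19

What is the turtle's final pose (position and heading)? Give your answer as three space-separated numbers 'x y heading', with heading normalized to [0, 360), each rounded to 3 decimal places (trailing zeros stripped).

Answer: 11.114 -4.337 234

Derivation:
Executing turtle program step by step:
Start: pos=(7,-10), heading=225, pen down
RT 171: heading 225 -> 54
BK 20: (7,-10) -> (-4.756,-26.18) [heading=54, draw]
RT 180: heading 54 -> 234
REPEAT 4 [
  -- iteration 1/4 --
  PU: pen up
  BK 15: (-4.756,-26.18) -> (4.061,-14.045) [heading=234, move]
  -- iteration 2/4 --
  PU: pen up
  BK 15: (4.061,-14.045) -> (12.878,-1.91) [heading=234, move]
  -- iteration 3/4 --
  PU: pen up
  BK 15: (12.878,-1.91) -> (21.695,10.225) [heading=234, move]
  -- iteration 4/4 --
  PU: pen up
  BK 15: (21.695,10.225) -> (30.511,22.361) [heading=234, move]
]
FD 14: (30.511,22.361) -> (22.282,11.034) [heading=234, move]
PU: pen up
FD 19: (22.282,11.034) -> (11.114,-4.337) [heading=234, move]
Final: pos=(11.114,-4.337), heading=234, 1 segment(s) drawn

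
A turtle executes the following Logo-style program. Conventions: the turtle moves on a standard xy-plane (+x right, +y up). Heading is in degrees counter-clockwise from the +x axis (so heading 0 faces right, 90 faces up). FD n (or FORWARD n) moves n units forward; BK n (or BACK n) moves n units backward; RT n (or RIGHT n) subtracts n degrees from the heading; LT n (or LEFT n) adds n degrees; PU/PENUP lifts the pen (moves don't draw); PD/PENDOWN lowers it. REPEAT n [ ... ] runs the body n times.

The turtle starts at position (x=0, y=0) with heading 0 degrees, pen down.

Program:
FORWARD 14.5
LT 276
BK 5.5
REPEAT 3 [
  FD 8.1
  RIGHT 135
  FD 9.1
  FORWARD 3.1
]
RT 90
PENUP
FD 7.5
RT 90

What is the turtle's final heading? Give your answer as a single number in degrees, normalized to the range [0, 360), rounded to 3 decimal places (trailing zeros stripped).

Answer: 51

Derivation:
Executing turtle program step by step:
Start: pos=(0,0), heading=0, pen down
FD 14.5: (0,0) -> (14.5,0) [heading=0, draw]
LT 276: heading 0 -> 276
BK 5.5: (14.5,0) -> (13.925,5.47) [heading=276, draw]
REPEAT 3 [
  -- iteration 1/3 --
  FD 8.1: (13.925,5.47) -> (14.772,-2.586) [heading=276, draw]
  RT 135: heading 276 -> 141
  FD 9.1: (14.772,-2.586) -> (7.7,3.141) [heading=141, draw]
  FD 3.1: (7.7,3.141) -> (5.291,5.092) [heading=141, draw]
  -- iteration 2/3 --
  FD 8.1: (5.291,5.092) -> (-1.004,10.189) [heading=141, draw]
  RT 135: heading 141 -> 6
  FD 9.1: (-1.004,10.189) -> (8.046,11.141) [heading=6, draw]
  FD 3.1: (8.046,11.141) -> (11.129,11.465) [heading=6, draw]
  -- iteration 3/3 --
  FD 8.1: (11.129,11.465) -> (19.185,12.311) [heading=6, draw]
  RT 135: heading 6 -> 231
  FD 9.1: (19.185,12.311) -> (13.458,5.239) [heading=231, draw]
  FD 3.1: (13.458,5.239) -> (11.507,2.83) [heading=231, draw]
]
RT 90: heading 231 -> 141
PU: pen up
FD 7.5: (11.507,2.83) -> (5.678,7.55) [heading=141, move]
RT 90: heading 141 -> 51
Final: pos=(5.678,7.55), heading=51, 11 segment(s) drawn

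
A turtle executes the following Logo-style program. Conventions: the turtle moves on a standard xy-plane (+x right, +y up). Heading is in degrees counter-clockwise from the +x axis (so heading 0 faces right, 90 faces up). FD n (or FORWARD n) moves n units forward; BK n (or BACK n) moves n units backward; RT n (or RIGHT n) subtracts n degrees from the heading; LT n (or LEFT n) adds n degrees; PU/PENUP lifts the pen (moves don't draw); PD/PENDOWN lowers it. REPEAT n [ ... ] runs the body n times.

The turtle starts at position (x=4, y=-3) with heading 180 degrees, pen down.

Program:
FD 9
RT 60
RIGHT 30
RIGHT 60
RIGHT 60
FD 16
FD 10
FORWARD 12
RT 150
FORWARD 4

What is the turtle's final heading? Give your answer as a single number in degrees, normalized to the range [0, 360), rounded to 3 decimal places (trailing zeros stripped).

Answer: 180

Derivation:
Executing turtle program step by step:
Start: pos=(4,-3), heading=180, pen down
FD 9: (4,-3) -> (-5,-3) [heading=180, draw]
RT 60: heading 180 -> 120
RT 30: heading 120 -> 90
RT 60: heading 90 -> 30
RT 60: heading 30 -> 330
FD 16: (-5,-3) -> (8.856,-11) [heading=330, draw]
FD 10: (8.856,-11) -> (17.517,-16) [heading=330, draw]
FD 12: (17.517,-16) -> (27.909,-22) [heading=330, draw]
RT 150: heading 330 -> 180
FD 4: (27.909,-22) -> (23.909,-22) [heading=180, draw]
Final: pos=(23.909,-22), heading=180, 5 segment(s) drawn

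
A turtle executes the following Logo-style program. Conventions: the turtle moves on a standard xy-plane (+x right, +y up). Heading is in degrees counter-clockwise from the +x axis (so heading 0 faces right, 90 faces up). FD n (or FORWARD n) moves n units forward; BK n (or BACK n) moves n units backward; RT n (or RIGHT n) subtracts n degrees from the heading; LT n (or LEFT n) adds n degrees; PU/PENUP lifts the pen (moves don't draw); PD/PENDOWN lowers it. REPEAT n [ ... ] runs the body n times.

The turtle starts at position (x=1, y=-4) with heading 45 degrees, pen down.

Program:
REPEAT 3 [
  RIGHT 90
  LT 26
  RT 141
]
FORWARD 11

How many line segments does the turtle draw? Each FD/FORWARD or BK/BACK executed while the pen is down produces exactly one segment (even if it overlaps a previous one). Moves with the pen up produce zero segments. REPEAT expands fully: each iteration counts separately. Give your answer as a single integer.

Answer: 1

Derivation:
Executing turtle program step by step:
Start: pos=(1,-4), heading=45, pen down
REPEAT 3 [
  -- iteration 1/3 --
  RT 90: heading 45 -> 315
  LT 26: heading 315 -> 341
  RT 141: heading 341 -> 200
  -- iteration 2/3 --
  RT 90: heading 200 -> 110
  LT 26: heading 110 -> 136
  RT 141: heading 136 -> 355
  -- iteration 3/3 --
  RT 90: heading 355 -> 265
  LT 26: heading 265 -> 291
  RT 141: heading 291 -> 150
]
FD 11: (1,-4) -> (-8.526,1.5) [heading=150, draw]
Final: pos=(-8.526,1.5), heading=150, 1 segment(s) drawn
Segments drawn: 1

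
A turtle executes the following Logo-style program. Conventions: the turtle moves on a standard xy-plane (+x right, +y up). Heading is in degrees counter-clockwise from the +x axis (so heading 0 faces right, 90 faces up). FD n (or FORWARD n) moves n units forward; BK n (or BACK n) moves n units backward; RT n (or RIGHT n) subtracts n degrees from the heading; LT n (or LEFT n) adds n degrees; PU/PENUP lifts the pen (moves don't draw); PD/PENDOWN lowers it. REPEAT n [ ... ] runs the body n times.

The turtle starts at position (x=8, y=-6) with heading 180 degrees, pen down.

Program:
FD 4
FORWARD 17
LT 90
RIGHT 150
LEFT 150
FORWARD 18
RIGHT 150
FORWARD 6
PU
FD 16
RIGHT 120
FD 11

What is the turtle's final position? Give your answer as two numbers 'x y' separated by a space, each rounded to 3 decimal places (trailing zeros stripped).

Executing turtle program step by step:
Start: pos=(8,-6), heading=180, pen down
FD 4: (8,-6) -> (4,-6) [heading=180, draw]
FD 17: (4,-6) -> (-13,-6) [heading=180, draw]
LT 90: heading 180 -> 270
RT 150: heading 270 -> 120
LT 150: heading 120 -> 270
FD 18: (-13,-6) -> (-13,-24) [heading=270, draw]
RT 150: heading 270 -> 120
FD 6: (-13,-24) -> (-16,-18.804) [heading=120, draw]
PU: pen up
FD 16: (-16,-18.804) -> (-24,-4.947) [heading=120, move]
RT 120: heading 120 -> 0
FD 11: (-24,-4.947) -> (-13,-4.947) [heading=0, move]
Final: pos=(-13,-4.947), heading=0, 4 segment(s) drawn

Answer: -13 -4.947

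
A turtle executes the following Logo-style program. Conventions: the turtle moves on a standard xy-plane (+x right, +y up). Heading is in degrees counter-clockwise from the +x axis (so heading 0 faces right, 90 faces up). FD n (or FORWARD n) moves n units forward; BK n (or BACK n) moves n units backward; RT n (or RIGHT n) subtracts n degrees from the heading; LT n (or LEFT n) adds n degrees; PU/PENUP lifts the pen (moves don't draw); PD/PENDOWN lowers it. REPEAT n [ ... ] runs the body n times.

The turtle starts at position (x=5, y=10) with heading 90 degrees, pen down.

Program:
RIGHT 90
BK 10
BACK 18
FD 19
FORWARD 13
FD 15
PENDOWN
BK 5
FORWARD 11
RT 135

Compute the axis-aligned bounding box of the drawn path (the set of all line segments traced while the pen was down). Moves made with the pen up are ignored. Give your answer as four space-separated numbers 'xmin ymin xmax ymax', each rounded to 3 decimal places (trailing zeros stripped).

Answer: -23 10 30 10

Derivation:
Executing turtle program step by step:
Start: pos=(5,10), heading=90, pen down
RT 90: heading 90 -> 0
BK 10: (5,10) -> (-5,10) [heading=0, draw]
BK 18: (-5,10) -> (-23,10) [heading=0, draw]
FD 19: (-23,10) -> (-4,10) [heading=0, draw]
FD 13: (-4,10) -> (9,10) [heading=0, draw]
FD 15: (9,10) -> (24,10) [heading=0, draw]
PD: pen down
BK 5: (24,10) -> (19,10) [heading=0, draw]
FD 11: (19,10) -> (30,10) [heading=0, draw]
RT 135: heading 0 -> 225
Final: pos=(30,10), heading=225, 7 segment(s) drawn

Segment endpoints: x in {-23, -5, -4, 5, 9, 19, 24, 30}, y in {10}
xmin=-23, ymin=10, xmax=30, ymax=10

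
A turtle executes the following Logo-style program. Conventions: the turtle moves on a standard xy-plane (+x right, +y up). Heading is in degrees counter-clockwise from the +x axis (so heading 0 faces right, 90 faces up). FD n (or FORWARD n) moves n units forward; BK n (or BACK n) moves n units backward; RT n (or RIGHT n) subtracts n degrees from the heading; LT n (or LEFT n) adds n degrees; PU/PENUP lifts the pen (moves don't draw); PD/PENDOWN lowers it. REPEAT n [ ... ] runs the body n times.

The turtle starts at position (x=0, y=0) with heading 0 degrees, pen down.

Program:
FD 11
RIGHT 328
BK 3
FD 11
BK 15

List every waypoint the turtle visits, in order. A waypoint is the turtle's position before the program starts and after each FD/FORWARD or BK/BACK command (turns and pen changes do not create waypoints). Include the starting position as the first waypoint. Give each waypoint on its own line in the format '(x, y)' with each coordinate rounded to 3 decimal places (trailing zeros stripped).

Answer: (0, 0)
(11, 0)
(8.456, -1.59)
(17.784, 4.239)
(5.064, -3.709)

Derivation:
Executing turtle program step by step:
Start: pos=(0,0), heading=0, pen down
FD 11: (0,0) -> (11,0) [heading=0, draw]
RT 328: heading 0 -> 32
BK 3: (11,0) -> (8.456,-1.59) [heading=32, draw]
FD 11: (8.456,-1.59) -> (17.784,4.239) [heading=32, draw]
BK 15: (17.784,4.239) -> (5.064,-3.709) [heading=32, draw]
Final: pos=(5.064,-3.709), heading=32, 4 segment(s) drawn
Waypoints (5 total):
(0, 0)
(11, 0)
(8.456, -1.59)
(17.784, 4.239)
(5.064, -3.709)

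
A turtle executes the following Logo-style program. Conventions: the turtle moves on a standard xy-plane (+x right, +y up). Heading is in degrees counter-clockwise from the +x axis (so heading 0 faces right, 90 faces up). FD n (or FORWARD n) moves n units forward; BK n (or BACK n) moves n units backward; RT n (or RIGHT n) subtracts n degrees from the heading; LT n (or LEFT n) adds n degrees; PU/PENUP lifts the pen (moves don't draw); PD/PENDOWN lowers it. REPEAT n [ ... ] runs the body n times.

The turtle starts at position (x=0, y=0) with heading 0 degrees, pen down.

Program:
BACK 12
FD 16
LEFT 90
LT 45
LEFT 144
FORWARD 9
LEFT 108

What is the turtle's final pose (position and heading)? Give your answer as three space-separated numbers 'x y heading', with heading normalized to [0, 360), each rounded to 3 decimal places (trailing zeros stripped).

Answer: 5.408 -8.889 27

Derivation:
Executing turtle program step by step:
Start: pos=(0,0), heading=0, pen down
BK 12: (0,0) -> (-12,0) [heading=0, draw]
FD 16: (-12,0) -> (4,0) [heading=0, draw]
LT 90: heading 0 -> 90
LT 45: heading 90 -> 135
LT 144: heading 135 -> 279
FD 9: (4,0) -> (5.408,-8.889) [heading=279, draw]
LT 108: heading 279 -> 27
Final: pos=(5.408,-8.889), heading=27, 3 segment(s) drawn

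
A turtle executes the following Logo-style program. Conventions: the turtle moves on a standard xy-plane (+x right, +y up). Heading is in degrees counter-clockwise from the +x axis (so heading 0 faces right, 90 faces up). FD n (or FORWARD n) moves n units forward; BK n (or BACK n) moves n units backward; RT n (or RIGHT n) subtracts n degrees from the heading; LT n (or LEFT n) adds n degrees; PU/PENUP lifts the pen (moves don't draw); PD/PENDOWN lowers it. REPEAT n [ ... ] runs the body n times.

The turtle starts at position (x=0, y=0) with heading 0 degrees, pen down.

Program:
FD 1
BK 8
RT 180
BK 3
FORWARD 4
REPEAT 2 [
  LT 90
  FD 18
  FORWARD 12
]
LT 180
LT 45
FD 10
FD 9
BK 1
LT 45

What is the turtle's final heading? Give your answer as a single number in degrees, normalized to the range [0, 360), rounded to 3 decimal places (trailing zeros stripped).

Answer: 270

Derivation:
Executing turtle program step by step:
Start: pos=(0,0), heading=0, pen down
FD 1: (0,0) -> (1,0) [heading=0, draw]
BK 8: (1,0) -> (-7,0) [heading=0, draw]
RT 180: heading 0 -> 180
BK 3: (-7,0) -> (-4,0) [heading=180, draw]
FD 4: (-4,0) -> (-8,0) [heading=180, draw]
REPEAT 2 [
  -- iteration 1/2 --
  LT 90: heading 180 -> 270
  FD 18: (-8,0) -> (-8,-18) [heading=270, draw]
  FD 12: (-8,-18) -> (-8,-30) [heading=270, draw]
  -- iteration 2/2 --
  LT 90: heading 270 -> 0
  FD 18: (-8,-30) -> (10,-30) [heading=0, draw]
  FD 12: (10,-30) -> (22,-30) [heading=0, draw]
]
LT 180: heading 0 -> 180
LT 45: heading 180 -> 225
FD 10: (22,-30) -> (14.929,-37.071) [heading=225, draw]
FD 9: (14.929,-37.071) -> (8.565,-43.435) [heading=225, draw]
BK 1: (8.565,-43.435) -> (9.272,-42.728) [heading=225, draw]
LT 45: heading 225 -> 270
Final: pos=(9.272,-42.728), heading=270, 11 segment(s) drawn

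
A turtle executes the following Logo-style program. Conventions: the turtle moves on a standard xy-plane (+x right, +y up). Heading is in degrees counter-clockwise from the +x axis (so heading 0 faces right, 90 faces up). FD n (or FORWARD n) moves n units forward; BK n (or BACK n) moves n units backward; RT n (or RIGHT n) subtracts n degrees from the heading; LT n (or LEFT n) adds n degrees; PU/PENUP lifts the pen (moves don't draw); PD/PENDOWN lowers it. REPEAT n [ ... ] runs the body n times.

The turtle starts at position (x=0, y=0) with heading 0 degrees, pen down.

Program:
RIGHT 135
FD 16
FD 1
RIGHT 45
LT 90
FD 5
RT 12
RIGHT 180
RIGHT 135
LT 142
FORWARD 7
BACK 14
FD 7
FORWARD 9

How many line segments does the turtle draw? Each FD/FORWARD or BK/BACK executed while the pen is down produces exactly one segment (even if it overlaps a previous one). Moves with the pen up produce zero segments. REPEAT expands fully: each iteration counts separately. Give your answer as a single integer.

Executing turtle program step by step:
Start: pos=(0,0), heading=0, pen down
RT 135: heading 0 -> 225
FD 16: (0,0) -> (-11.314,-11.314) [heading=225, draw]
FD 1: (-11.314,-11.314) -> (-12.021,-12.021) [heading=225, draw]
RT 45: heading 225 -> 180
LT 90: heading 180 -> 270
FD 5: (-12.021,-12.021) -> (-12.021,-17.021) [heading=270, draw]
RT 12: heading 270 -> 258
RT 180: heading 258 -> 78
RT 135: heading 78 -> 303
LT 142: heading 303 -> 85
FD 7: (-12.021,-17.021) -> (-11.411,-10.047) [heading=85, draw]
BK 14: (-11.411,-10.047) -> (-12.631,-23.994) [heading=85, draw]
FD 7: (-12.631,-23.994) -> (-12.021,-17.021) [heading=85, draw]
FD 9: (-12.021,-17.021) -> (-11.236,-8.055) [heading=85, draw]
Final: pos=(-11.236,-8.055), heading=85, 7 segment(s) drawn
Segments drawn: 7

Answer: 7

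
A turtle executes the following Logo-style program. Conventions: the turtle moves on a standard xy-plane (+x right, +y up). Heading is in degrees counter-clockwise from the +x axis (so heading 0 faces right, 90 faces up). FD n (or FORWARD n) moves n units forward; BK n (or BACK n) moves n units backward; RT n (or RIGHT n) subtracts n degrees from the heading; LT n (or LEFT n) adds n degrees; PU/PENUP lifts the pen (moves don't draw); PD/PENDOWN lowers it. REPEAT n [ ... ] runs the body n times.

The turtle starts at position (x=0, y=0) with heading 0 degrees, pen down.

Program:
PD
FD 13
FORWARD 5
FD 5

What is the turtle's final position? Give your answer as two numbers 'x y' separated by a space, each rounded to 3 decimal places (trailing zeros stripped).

Answer: 23 0

Derivation:
Executing turtle program step by step:
Start: pos=(0,0), heading=0, pen down
PD: pen down
FD 13: (0,0) -> (13,0) [heading=0, draw]
FD 5: (13,0) -> (18,0) [heading=0, draw]
FD 5: (18,0) -> (23,0) [heading=0, draw]
Final: pos=(23,0), heading=0, 3 segment(s) drawn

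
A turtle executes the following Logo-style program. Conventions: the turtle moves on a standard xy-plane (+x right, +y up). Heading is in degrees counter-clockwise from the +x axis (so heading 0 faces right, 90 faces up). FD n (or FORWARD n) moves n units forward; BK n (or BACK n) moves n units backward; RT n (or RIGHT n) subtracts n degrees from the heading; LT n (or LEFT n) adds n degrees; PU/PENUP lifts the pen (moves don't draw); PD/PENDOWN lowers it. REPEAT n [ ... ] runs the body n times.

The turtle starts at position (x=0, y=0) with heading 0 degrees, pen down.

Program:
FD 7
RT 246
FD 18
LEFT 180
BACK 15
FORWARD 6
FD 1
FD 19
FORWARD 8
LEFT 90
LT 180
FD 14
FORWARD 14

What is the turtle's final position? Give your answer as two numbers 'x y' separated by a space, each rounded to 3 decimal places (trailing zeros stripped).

Answer: -18.173 -12.302

Derivation:
Executing turtle program step by step:
Start: pos=(0,0), heading=0, pen down
FD 7: (0,0) -> (7,0) [heading=0, draw]
RT 246: heading 0 -> 114
FD 18: (7,0) -> (-0.321,16.444) [heading=114, draw]
LT 180: heading 114 -> 294
BK 15: (-0.321,16.444) -> (-6.422,30.147) [heading=294, draw]
FD 6: (-6.422,30.147) -> (-3.982,24.666) [heading=294, draw]
FD 1: (-3.982,24.666) -> (-3.575,23.752) [heading=294, draw]
FD 19: (-3.575,23.752) -> (4.153,6.395) [heading=294, draw]
FD 8: (4.153,6.395) -> (7.407,-0.914) [heading=294, draw]
LT 90: heading 294 -> 24
LT 180: heading 24 -> 204
FD 14: (7.407,-0.914) -> (-5.383,-6.608) [heading=204, draw]
FD 14: (-5.383,-6.608) -> (-18.173,-12.302) [heading=204, draw]
Final: pos=(-18.173,-12.302), heading=204, 9 segment(s) drawn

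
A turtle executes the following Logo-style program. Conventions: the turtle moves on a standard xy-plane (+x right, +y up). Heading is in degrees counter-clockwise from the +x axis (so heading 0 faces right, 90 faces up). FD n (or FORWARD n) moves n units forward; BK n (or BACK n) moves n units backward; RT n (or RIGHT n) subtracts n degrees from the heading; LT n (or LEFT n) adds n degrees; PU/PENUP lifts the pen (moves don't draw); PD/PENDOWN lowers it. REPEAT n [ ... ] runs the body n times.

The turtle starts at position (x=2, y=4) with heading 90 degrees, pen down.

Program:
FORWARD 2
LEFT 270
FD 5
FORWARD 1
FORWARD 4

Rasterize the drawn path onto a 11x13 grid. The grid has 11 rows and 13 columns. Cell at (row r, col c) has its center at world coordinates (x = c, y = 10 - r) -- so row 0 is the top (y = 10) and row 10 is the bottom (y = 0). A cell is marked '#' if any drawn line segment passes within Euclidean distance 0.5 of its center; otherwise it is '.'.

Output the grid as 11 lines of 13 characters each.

Answer: .............
.............
.............
.............
..###########
..#..........
..#..........
.............
.............
.............
.............

Derivation:
Segment 0: (2,4) -> (2,6)
Segment 1: (2,6) -> (7,6)
Segment 2: (7,6) -> (8,6)
Segment 3: (8,6) -> (12,6)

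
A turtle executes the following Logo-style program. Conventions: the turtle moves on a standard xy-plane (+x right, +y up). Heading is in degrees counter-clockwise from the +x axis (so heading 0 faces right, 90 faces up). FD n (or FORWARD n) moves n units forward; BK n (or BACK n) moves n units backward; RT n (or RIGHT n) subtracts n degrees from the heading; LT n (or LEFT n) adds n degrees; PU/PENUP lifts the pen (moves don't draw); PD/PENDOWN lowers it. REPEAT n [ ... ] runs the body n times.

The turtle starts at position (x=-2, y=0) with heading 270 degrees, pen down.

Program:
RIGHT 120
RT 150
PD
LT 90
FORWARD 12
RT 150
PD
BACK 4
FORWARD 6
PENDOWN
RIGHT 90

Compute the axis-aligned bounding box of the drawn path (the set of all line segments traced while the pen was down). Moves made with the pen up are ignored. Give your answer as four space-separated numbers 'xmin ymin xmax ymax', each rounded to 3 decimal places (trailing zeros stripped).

Answer: -4 0 -1 15.464

Derivation:
Executing turtle program step by step:
Start: pos=(-2,0), heading=270, pen down
RT 120: heading 270 -> 150
RT 150: heading 150 -> 0
PD: pen down
LT 90: heading 0 -> 90
FD 12: (-2,0) -> (-2,12) [heading=90, draw]
RT 150: heading 90 -> 300
PD: pen down
BK 4: (-2,12) -> (-4,15.464) [heading=300, draw]
FD 6: (-4,15.464) -> (-1,10.268) [heading=300, draw]
PD: pen down
RT 90: heading 300 -> 210
Final: pos=(-1,10.268), heading=210, 3 segment(s) drawn

Segment endpoints: x in {-4, -2, -2, -1}, y in {0, 10.268, 12, 15.464}
xmin=-4, ymin=0, xmax=-1, ymax=15.464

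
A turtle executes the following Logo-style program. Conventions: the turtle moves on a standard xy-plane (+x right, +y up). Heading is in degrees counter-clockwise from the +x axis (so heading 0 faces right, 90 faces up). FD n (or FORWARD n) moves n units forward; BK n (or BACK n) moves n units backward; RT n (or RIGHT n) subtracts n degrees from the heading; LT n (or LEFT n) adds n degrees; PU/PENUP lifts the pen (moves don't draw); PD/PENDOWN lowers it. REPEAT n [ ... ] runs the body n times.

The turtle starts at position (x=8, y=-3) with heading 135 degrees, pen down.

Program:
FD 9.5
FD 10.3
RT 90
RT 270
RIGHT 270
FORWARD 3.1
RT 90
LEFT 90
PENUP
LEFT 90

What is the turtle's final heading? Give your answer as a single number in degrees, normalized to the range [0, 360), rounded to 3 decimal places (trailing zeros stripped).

Answer: 315

Derivation:
Executing turtle program step by step:
Start: pos=(8,-3), heading=135, pen down
FD 9.5: (8,-3) -> (1.282,3.718) [heading=135, draw]
FD 10.3: (1.282,3.718) -> (-6.001,11.001) [heading=135, draw]
RT 90: heading 135 -> 45
RT 270: heading 45 -> 135
RT 270: heading 135 -> 225
FD 3.1: (-6.001,11.001) -> (-8.193,8.809) [heading=225, draw]
RT 90: heading 225 -> 135
LT 90: heading 135 -> 225
PU: pen up
LT 90: heading 225 -> 315
Final: pos=(-8.193,8.809), heading=315, 3 segment(s) drawn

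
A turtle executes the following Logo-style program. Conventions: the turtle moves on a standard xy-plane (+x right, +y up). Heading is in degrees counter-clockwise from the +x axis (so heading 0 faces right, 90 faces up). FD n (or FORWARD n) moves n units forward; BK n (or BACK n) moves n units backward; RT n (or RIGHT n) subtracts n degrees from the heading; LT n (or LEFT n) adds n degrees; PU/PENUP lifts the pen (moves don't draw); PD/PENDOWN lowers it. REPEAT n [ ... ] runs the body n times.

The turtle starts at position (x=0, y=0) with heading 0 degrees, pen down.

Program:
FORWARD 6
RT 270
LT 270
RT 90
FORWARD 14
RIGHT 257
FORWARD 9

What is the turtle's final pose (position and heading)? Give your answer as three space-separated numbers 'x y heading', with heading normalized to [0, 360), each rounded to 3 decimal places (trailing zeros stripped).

Answer: 14.769 -11.975 13

Derivation:
Executing turtle program step by step:
Start: pos=(0,0), heading=0, pen down
FD 6: (0,0) -> (6,0) [heading=0, draw]
RT 270: heading 0 -> 90
LT 270: heading 90 -> 0
RT 90: heading 0 -> 270
FD 14: (6,0) -> (6,-14) [heading=270, draw]
RT 257: heading 270 -> 13
FD 9: (6,-14) -> (14.769,-11.975) [heading=13, draw]
Final: pos=(14.769,-11.975), heading=13, 3 segment(s) drawn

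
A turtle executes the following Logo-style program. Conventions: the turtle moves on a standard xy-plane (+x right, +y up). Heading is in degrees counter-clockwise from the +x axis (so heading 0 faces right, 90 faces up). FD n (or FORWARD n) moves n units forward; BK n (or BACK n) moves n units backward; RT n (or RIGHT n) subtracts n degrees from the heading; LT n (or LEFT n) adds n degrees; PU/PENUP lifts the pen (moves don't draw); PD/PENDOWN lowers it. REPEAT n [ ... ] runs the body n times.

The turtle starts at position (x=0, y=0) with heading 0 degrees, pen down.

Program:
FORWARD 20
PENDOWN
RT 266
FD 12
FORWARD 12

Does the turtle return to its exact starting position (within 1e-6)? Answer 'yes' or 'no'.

Executing turtle program step by step:
Start: pos=(0,0), heading=0, pen down
FD 20: (0,0) -> (20,0) [heading=0, draw]
PD: pen down
RT 266: heading 0 -> 94
FD 12: (20,0) -> (19.163,11.971) [heading=94, draw]
FD 12: (19.163,11.971) -> (18.326,23.942) [heading=94, draw]
Final: pos=(18.326,23.942), heading=94, 3 segment(s) drawn

Start position: (0, 0)
Final position: (18.326, 23.942)
Distance = 30.15; >= 1e-6 -> NOT closed

Answer: no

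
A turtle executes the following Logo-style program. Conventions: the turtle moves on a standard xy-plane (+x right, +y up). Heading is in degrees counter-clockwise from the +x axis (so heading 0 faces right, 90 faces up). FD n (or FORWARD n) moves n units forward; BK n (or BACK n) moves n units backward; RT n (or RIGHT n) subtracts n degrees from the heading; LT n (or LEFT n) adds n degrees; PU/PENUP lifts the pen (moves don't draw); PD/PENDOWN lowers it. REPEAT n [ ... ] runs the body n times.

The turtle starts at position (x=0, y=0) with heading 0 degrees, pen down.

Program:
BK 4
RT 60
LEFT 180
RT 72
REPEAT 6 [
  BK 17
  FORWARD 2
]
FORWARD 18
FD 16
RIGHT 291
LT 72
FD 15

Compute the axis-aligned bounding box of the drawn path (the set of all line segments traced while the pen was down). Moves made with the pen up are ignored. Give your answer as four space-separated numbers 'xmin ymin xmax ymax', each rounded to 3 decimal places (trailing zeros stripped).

Answer: -65.56 -68.369 0 0

Derivation:
Executing turtle program step by step:
Start: pos=(0,0), heading=0, pen down
BK 4: (0,0) -> (-4,0) [heading=0, draw]
RT 60: heading 0 -> 300
LT 180: heading 300 -> 120
RT 72: heading 120 -> 48
REPEAT 6 [
  -- iteration 1/6 --
  BK 17: (-4,0) -> (-15.375,-12.633) [heading=48, draw]
  FD 2: (-15.375,-12.633) -> (-14.037,-11.147) [heading=48, draw]
  -- iteration 2/6 --
  BK 17: (-14.037,-11.147) -> (-25.412,-23.781) [heading=48, draw]
  FD 2: (-25.412,-23.781) -> (-24.074,-22.294) [heading=48, draw]
  -- iteration 3/6 --
  BK 17: (-24.074,-22.294) -> (-35.449,-34.928) [heading=48, draw]
  FD 2: (-35.449,-34.928) -> (-34.111,-33.442) [heading=48, draw]
  -- iteration 4/6 --
  BK 17: (-34.111,-33.442) -> (-45.486,-46.075) [heading=48, draw]
  FD 2: (-45.486,-46.075) -> (-44.148,-44.589) [heading=48, draw]
  -- iteration 5/6 --
  BK 17: (-44.148,-44.589) -> (-55.523,-57.222) [heading=48, draw]
  FD 2: (-55.523,-57.222) -> (-54.185,-55.736) [heading=48, draw]
  -- iteration 6/6 --
  BK 17: (-54.185,-55.736) -> (-65.56,-68.369) [heading=48, draw]
  FD 2: (-65.56,-68.369) -> (-64.222,-66.883) [heading=48, draw]
]
FD 18: (-64.222,-66.883) -> (-52.177,-53.506) [heading=48, draw]
FD 16: (-52.177,-53.506) -> (-41.471,-41.616) [heading=48, draw]
RT 291: heading 48 -> 117
LT 72: heading 117 -> 189
FD 15: (-41.471,-41.616) -> (-56.287,-43.963) [heading=189, draw]
Final: pos=(-56.287,-43.963), heading=189, 16 segment(s) drawn

Segment endpoints: x in {-65.56, -64.222, -56.287, -55.523, -54.185, -52.177, -45.486, -44.148, -41.471, -35.449, -34.111, -25.412, -24.074, -15.375, -14.037, -4, 0}, y in {-68.369, -66.883, -57.222, -55.736, -53.506, -46.075, -44.589, -43.963, -41.616, -34.928, -33.442, -23.781, -22.294, -12.633, -11.147, 0}
xmin=-65.56, ymin=-68.369, xmax=0, ymax=0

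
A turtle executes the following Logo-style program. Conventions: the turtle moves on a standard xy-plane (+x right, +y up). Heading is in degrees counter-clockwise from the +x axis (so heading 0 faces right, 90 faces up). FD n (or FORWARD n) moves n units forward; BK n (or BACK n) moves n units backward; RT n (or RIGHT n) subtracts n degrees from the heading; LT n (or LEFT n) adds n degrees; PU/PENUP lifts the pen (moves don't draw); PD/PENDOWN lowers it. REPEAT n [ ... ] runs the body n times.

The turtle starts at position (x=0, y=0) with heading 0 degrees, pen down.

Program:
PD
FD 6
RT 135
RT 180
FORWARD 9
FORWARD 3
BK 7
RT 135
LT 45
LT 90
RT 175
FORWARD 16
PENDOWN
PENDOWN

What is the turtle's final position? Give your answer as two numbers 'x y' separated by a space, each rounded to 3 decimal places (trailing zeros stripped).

Executing turtle program step by step:
Start: pos=(0,0), heading=0, pen down
PD: pen down
FD 6: (0,0) -> (6,0) [heading=0, draw]
RT 135: heading 0 -> 225
RT 180: heading 225 -> 45
FD 9: (6,0) -> (12.364,6.364) [heading=45, draw]
FD 3: (12.364,6.364) -> (14.485,8.485) [heading=45, draw]
BK 7: (14.485,8.485) -> (9.536,3.536) [heading=45, draw]
RT 135: heading 45 -> 270
LT 45: heading 270 -> 315
LT 90: heading 315 -> 45
RT 175: heading 45 -> 230
FD 16: (9.536,3.536) -> (-0.749,-8.721) [heading=230, draw]
PD: pen down
PD: pen down
Final: pos=(-0.749,-8.721), heading=230, 5 segment(s) drawn

Answer: -0.749 -8.721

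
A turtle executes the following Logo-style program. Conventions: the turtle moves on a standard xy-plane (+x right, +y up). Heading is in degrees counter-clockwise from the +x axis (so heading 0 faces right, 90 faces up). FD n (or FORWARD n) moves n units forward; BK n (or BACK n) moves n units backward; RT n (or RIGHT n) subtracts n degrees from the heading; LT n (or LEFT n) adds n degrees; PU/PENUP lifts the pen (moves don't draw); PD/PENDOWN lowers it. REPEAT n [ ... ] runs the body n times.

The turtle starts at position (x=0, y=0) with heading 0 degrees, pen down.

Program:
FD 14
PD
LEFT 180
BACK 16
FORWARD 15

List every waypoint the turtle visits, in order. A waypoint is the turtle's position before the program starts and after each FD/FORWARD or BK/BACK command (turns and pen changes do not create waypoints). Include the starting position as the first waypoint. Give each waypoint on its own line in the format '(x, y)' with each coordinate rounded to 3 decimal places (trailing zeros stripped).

Answer: (0, 0)
(14, 0)
(30, 0)
(15, 0)

Derivation:
Executing turtle program step by step:
Start: pos=(0,0), heading=0, pen down
FD 14: (0,0) -> (14,0) [heading=0, draw]
PD: pen down
LT 180: heading 0 -> 180
BK 16: (14,0) -> (30,0) [heading=180, draw]
FD 15: (30,0) -> (15,0) [heading=180, draw]
Final: pos=(15,0), heading=180, 3 segment(s) drawn
Waypoints (4 total):
(0, 0)
(14, 0)
(30, 0)
(15, 0)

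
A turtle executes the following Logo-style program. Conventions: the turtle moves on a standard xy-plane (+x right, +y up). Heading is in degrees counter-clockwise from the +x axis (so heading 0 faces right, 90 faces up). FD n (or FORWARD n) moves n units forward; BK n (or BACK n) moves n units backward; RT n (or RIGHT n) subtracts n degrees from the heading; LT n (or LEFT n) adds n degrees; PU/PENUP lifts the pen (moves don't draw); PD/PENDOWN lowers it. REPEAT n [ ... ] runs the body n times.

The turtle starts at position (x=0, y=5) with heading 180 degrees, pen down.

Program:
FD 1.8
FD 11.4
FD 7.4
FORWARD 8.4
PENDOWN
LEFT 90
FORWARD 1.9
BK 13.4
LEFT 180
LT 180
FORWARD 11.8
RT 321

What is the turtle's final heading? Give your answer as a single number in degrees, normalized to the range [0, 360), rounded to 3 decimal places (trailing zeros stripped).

Answer: 309

Derivation:
Executing turtle program step by step:
Start: pos=(0,5), heading=180, pen down
FD 1.8: (0,5) -> (-1.8,5) [heading=180, draw]
FD 11.4: (-1.8,5) -> (-13.2,5) [heading=180, draw]
FD 7.4: (-13.2,5) -> (-20.6,5) [heading=180, draw]
FD 8.4: (-20.6,5) -> (-29,5) [heading=180, draw]
PD: pen down
LT 90: heading 180 -> 270
FD 1.9: (-29,5) -> (-29,3.1) [heading=270, draw]
BK 13.4: (-29,3.1) -> (-29,16.5) [heading=270, draw]
LT 180: heading 270 -> 90
LT 180: heading 90 -> 270
FD 11.8: (-29,16.5) -> (-29,4.7) [heading=270, draw]
RT 321: heading 270 -> 309
Final: pos=(-29,4.7), heading=309, 7 segment(s) drawn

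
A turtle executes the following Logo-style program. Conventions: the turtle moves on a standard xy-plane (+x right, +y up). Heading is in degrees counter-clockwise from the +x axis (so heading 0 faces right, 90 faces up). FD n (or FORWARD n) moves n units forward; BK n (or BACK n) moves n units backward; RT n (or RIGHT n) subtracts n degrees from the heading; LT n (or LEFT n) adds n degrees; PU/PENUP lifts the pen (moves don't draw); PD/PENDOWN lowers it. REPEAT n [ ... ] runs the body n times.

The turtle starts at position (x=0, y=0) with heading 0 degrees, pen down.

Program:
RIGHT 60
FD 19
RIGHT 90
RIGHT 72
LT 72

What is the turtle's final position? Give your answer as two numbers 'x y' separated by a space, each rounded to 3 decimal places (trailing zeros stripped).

Executing turtle program step by step:
Start: pos=(0,0), heading=0, pen down
RT 60: heading 0 -> 300
FD 19: (0,0) -> (9.5,-16.454) [heading=300, draw]
RT 90: heading 300 -> 210
RT 72: heading 210 -> 138
LT 72: heading 138 -> 210
Final: pos=(9.5,-16.454), heading=210, 1 segment(s) drawn

Answer: 9.5 -16.454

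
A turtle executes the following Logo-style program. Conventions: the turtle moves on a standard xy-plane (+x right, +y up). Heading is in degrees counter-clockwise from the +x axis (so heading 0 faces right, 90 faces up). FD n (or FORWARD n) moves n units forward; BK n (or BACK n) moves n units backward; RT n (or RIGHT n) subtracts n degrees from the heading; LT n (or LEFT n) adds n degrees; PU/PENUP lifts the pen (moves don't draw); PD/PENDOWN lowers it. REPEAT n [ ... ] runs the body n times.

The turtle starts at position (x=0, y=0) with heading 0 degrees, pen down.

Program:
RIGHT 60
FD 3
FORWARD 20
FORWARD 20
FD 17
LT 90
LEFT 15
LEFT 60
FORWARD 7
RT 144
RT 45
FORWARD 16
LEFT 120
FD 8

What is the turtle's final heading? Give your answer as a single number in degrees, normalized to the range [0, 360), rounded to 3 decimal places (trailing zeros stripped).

Answer: 36

Derivation:
Executing turtle program step by step:
Start: pos=(0,0), heading=0, pen down
RT 60: heading 0 -> 300
FD 3: (0,0) -> (1.5,-2.598) [heading=300, draw]
FD 20: (1.5,-2.598) -> (11.5,-19.919) [heading=300, draw]
FD 20: (11.5,-19.919) -> (21.5,-37.239) [heading=300, draw]
FD 17: (21.5,-37.239) -> (30,-51.962) [heading=300, draw]
LT 90: heading 300 -> 30
LT 15: heading 30 -> 45
LT 60: heading 45 -> 105
FD 7: (30,-51.962) -> (28.188,-45.2) [heading=105, draw]
RT 144: heading 105 -> 321
RT 45: heading 321 -> 276
FD 16: (28.188,-45.2) -> (29.861,-61.112) [heading=276, draw]
LT 120: heading 276 -> 36
FD 8: (29.861,-61.112) -> (36.333,-56.41) [heading=36, draw]
Final: pos=(36.333,-56.41), heading=36, 7 segment(s) drawn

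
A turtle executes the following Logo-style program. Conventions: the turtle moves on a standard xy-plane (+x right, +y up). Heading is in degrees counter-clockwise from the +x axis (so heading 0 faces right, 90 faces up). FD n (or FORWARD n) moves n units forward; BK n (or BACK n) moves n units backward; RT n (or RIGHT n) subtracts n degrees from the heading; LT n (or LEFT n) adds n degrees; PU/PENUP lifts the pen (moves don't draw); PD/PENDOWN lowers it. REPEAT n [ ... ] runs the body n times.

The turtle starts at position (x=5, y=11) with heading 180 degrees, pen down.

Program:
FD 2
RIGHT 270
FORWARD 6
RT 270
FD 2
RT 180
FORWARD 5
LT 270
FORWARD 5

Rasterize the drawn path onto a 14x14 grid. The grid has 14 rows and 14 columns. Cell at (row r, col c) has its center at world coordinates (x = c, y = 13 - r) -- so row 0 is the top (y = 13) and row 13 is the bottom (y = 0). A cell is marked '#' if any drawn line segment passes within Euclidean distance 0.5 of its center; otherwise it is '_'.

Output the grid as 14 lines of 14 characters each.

Answer: ______________
______________
___###________
#__#__________
#__#__________
#__#__________
#__#__________
#__#__________
######________
______________
______________
______________
______________
______________

Derivation:
Segment 0: (5,11) -> (3,11)
Segment 1: (3,11) -> (3,5)
Segment 2: (3,5) -> (5,5)
Segment 3: (5,5) -> (0,5)
Segment 4: (0,5) -> (-0,10)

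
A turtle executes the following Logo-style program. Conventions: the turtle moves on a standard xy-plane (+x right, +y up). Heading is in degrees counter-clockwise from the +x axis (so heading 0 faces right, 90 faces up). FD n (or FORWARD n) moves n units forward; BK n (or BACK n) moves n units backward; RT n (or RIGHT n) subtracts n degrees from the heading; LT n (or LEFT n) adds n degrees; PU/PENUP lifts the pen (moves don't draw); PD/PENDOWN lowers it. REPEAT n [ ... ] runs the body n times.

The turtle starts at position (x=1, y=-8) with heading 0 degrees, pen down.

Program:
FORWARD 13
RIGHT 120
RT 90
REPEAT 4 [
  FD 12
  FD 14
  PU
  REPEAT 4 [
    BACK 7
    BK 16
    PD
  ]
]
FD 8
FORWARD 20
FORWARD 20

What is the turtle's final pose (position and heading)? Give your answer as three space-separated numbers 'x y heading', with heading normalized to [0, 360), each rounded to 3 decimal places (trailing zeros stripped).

Executing turtle program step by step:
Start: pos=(1,-8), heading=0, pen down
FD 13: (1,-8) -> (14,-8) [heading=0, draw]
RT 120: heading 0 -> 240
RT 90: heading 240 -> 150
REPEAT 4 [
  -- iteration 1/4 --
  FD 12: (14,-8) -> (3.608,-2) [heading=150, draw]
  FD 14: (3.608,-2) -> (-8.517,5) [heading=150, draw]
  PU: pen up
  REPEAT 4 [
    -- iteration 1/4 --
    BK 7: (-8.517,5) -> (-2.454,1.5) [heading=150, move]
    BK 16: (-2.454,1.5) -> (11.402,-6.5) [heading=150, move]
    PD: pen down
    -- iteration 2/4 --
    BK 7: (11.402,-6.5) -> (17.464,-10) [heading=150, draw]
    BK 16: (17.464,-10) -> (31.321,-18) [heading=150, draw]
    PD: pen down
    -- iteration 3/4 --
    BK 7: (31.321,-18) -> (37.383,-21.5) [heading=150, draw]
    BK 16: (37.383,-21.5) -> (51.239,-29.5) [heading=150, draw]
    PD: pen down
    -- iteration 4/4 --
    BK 7: (51.239,-29.5) -> (57.301,-33) [heading=150, draw]
    BK 16: (57.301,-33) -> (71.158,-41) [heading=150, draw]
    PD: pen down
  ]
  -- iteration 2/4 --
  FD 12: (71.158,-41) -> (60.765,-35) [heading=150, draw]
  FD 14: (60.765,-35) -> (48.641,-28) [heading=150, draw]
  PU: pen up
  REPEAT 4 [
    -- iteration 1/4 --
    BK 7: (48.641,-28) -> (54.703,-31.5) [heading=150, move]
    BK 16: (54.703,-31.5) -> (68.56,-39.5) [heading=150, move]
    PD: pen down
    -- iteration 2/4 --
    BK 7: (68.56,-39.5) -> (74.622,-43) [heading=150, draw]
    BK 16: (74.622,-43) -> (88.478,-51) [heading=150, draw]
    PD: pen down
    -- iteration 3/4 --
    BK 7: (88.478,-51) -> (94.54,-54.5) [heading=150, draw]
    BK 16: (94.54,-54.5) -> (108.397,-62.5) [heading=150, draw]
    PD: pen down
    -- iteration 4/4 --
    BK 7: (108.397,-62.5) -> (114.459,-66) [heading=150, draw]
    BK 16: (114.459,-66) -> (128.315,-74) [heading=150, draw]
    PD: pen down
  ]
  -- iteration 3/4 --
  FD 12: (128.315,-74) -> (117.923,-68) [heading=150, draw]
  FD 14: (117.923,-68) -> (105.799,-61) [heading=150, draw]
  PU: pen up
  REPEAT 4 [
    -- iteration 1/4 --
    BK 7: (105.799,-61) -> (111.861,-64.5) [heading=150, move]
    BK 16: (111.861,-64.5) -> (125.717,-72.5) [heading=150, move]
    PD: pen down
    -- iteration 2/4 --
    BK 7: (125.717,-72.5) -> (131.779,-76) [heading=150, draw]
    BK 16: (131.779,-76) -> (145.636,-84) [heading=150, draw]
    PD: pen down
    -- iteration 3/4 --
    BK 7: (145.636,-84) -> (151.698,-87.5) [heading=150, draw]
    BK 16: (151.698,-87.5) -> (165.554,-95.5) [heading=150, draw]
    PD: pen down
    -- iteration 4/4 --
    BK 7: (165.554,-95.5) -> (171.617,-99) [heading=150, draw]
    BK 16: (171.617,-99) -> (185.473,-107) [heading=150, draw]
    PD: pen down
  ]
  -- iteration 4/4 --
  FD 12: (185.473,-107) -> (175.081,-101) [heading=150, draw]
  FD 14: (175.081,-101) -> (162.956,-94) [heading=150, draw]
  PU: pen up
  REPEAT 4 [
    -- iteration 1/4 --
    BK 7: (162.956,-94) -> (169.019,-97.5) [heading=150, move]
    BK 16: (169.019,-97.5) -> (182.875,-105.5) [heading=150, move]
    PD: pen down
    -- iteration 2/4 --
    BK 7: (182.875,-105.5) -> (188.937,-109) [heading=150, draw]
    BK 16: (188.937,-109) -> (202.794,-117) [heading=150, draw]
    PD: pen down
    -- iteration 3/4 --
    BK 7: (202.794,-117) -> (208.856,-120.5) [heading=150, draw]
    BK 16: (208.856,-120.5) -> (222.712,-128.5) [heading=150, draw]
    PD: pen down
    -- iteration 4/4 --
    BK 7: (222.712,-128.5) -> (228.774,-132) [heading=150, draw]
    BK 16: (228.774,-132) -> (242.631,-140) [heading=150, draw]
    PD: pen down
  ]
]
FD 8: (242.631,-140) -> (235.703,-136) [heading=150, draw]
FD 20: (235.703,-136) -> (218.382,-126) [heading=150, draw]
FD 20: (218.382,-126) -> (201.061,-116) [heading=150, draw]
Final: pos=(201.061,-116), heading=150, 36 segment(s) drawn

Answer: 201.061 -116 150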